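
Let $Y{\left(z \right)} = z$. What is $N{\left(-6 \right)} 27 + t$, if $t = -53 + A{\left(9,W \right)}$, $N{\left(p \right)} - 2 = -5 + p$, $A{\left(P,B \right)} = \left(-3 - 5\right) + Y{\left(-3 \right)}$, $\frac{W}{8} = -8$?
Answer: $-307$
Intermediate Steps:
$W = -64$ ($W = 8 \left(-8\right) = -64$)
$A{\left(P,B \right)} = -11$ ($A{\left(P,B \right)} = \left(-3 - 5\right) - 3 = -8 - 3 = -11$)
$N{\left(p \right)} = -3 + p$ ($N{\left(p \right)} = 2 + \left(-5 + p\right) = -3 + p$)
$t = -64$ ($t = -53 - 11 = -64$)
$N{\left(-6 \right)} 27 + t = \left(-3 - 6\right) 27 - 64 = \left(-9\right) 27 - 64 = -243 - 64 = -307$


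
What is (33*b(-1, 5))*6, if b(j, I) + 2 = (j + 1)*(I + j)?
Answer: -396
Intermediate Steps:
b(j, I) = -2 + (1 + j)*(I + j) (b(j, I) = -2 + (j + 1)*(I + j) = -2 + (1 + j)*(I + j))
(33*b(-1, 5))*6 = (33*(-2 + 5 - 1 + (-1)**2 + 5*(-1)))*6 = (33*(-2 + 5 - 1 + 1 - 5))*6 = (33*(-2))*6 = -66*6 = -396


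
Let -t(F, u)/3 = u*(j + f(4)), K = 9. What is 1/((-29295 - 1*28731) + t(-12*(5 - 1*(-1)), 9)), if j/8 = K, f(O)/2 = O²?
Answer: -1/60834 ≈ -1.6438e-5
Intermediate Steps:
f(O) = 2*O²
j = 72 (j = 8*9 = 72)
t(F, u) = -312*u (t(F, u) = -3*u*(72 + 2*4²) = -3*u*(72 + 2*16) = -3*u*(72 + 32) = -3*u*104 = -312*u)
1/((-29295 - 1*28731) + t(-12*(5 - 1*(-1)), 9)) = 1/((-29295 - 1*28731) - 312*9) = 1/((-29295 - 28731) - 2808) = 1/(-58026 - 2808) = 1/(-60834) = -1/60834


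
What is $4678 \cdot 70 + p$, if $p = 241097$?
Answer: $568557$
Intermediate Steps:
$4678 \cdot 70 + p = 4678 \cdot 70 + 241097 = 327460 + 241097 = 568557$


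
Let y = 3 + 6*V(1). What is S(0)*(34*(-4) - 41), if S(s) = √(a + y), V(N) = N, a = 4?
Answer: -177*√13 ≈ -638.18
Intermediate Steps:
y = 9 (y = 3 + 6*1 = 3 + 6 = 9)
S(s) = √13 (S(s) = √(4 + 9) = √13)
S(0)*(34*(-4) - 41) = √13*(34*(-4) - 41) = √13*(-136 - 41) = √13*(-177) = -177*√13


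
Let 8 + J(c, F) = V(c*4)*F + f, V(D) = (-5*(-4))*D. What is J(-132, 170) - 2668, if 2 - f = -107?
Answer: -1797767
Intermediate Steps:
f = 109 (f = 2 - 1*(-107) = 2 + 107 = 109)
V(D) = 20*D
J(c, F) = 101 + 80*F*c (J(c, F) = -8 + ((20*(c*4))*F + 109) = -8 + ((20*(4*c))*F + 109) = -8 + ((80*c)*F + 109) = -8 + (80*F*c + 109) = -8 + (109 + 80*F*c) = 101 + 80*F*c)
J(-132, 170) - 2668 = (101 + 80*170*(-132)) - 2668 = (101 - 1795200) - 2668 = -1795099 - 2668 = -1797767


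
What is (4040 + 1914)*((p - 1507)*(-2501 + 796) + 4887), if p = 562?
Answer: 9622330848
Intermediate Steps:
(4040 + 1914)*((p - 1507)*(-2501 + 796) + 4887) = (4040 + 1914)*((562 - 1507)*(-2501 + 796) + 4887) = 5954*(-945*(-1705) + 4887) = 5954*(1611225 + 4887) = 5954*1616112 = 9622330848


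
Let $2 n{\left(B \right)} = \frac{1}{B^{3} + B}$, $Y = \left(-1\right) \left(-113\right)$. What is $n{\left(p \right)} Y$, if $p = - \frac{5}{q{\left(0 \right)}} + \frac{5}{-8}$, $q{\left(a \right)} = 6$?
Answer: $- \frac{781056}{63035} \approx -12.391$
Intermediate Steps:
$Y = 113$
$p = - \frac{35}{24}$ ($p = - \frac{5}{6} + \frac{5}{-8} = \left(-5\right) \frac{1}{6} + 5 \left(- \frac{1}{8}\right) = - \frac{5}{6} - \frac{5}{8} = - \frac{35}{24} \approx -1.4583$)
$n{\left(B \right)} = \frac{1}{2 \left(B + B^{3}\right)}$ ($n{\left(B \right)} = \frac{1}{2 \left(B^{3} + B\right)} = \frac{1}{2 \left(B + B^{3}\right)}$)
$n{\left(p \right)} Y = \frac{1}{2 \left(- \frac{35}{24}\right) \left(1 + \left(- \frac{35}{24}\right)^{2}\right)} 113 = \frac{1}{2} \left(- \frac{24}{35}\right) \frac{1}{1 + \frac{1225}{576}} \cdot 113 = \frac{1}{2} \left(- \frac{24}{35}\right) \frac{1}{\frac{1801}{576}} \cdot 113 = \frac{1}{2} \left(- \frac{24}{35}\right) \frac{576}{1801} \cdot 113 = \left(- \frac{6912}{63035}\right) 113 = - \frac{781056}{63035}$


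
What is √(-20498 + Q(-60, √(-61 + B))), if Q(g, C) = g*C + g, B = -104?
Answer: √(-20558 - 60*I*√165) ≈ 2.687 - 143.41*I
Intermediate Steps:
Q(g, C) = g + C*g (Q(g, C) = C*g + g = g + C*g)
√(-20498 + Q(-60, √(-61 + B))) = √(-20498 - 60*(1 + √(-61 - 104))) = √(-20498 - 60*(1 + √(-165))) = √(-20498 - 60*(1 + I*√165)) = √(-20498 + (-60 - 60*I*√165)) = √(-20558 - 60*I*√165)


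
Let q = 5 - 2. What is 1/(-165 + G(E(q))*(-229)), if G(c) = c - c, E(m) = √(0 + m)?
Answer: -1/165 ≈ -0.0060606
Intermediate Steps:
q = 3
E(m) = √m
G(c) = 0
1/(-165 + G(E(q))*(-229)) = 1/(-165 + 0*(-229)) = 1/(-165 + 0) = 1/(-165) = -1/165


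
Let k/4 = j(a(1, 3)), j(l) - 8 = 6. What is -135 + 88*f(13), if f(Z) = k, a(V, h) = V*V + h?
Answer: 4793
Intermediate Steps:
a(V, h) = h + V² (a(V, h) = V² + h = h + V²)
j(l) = 14 (j(l) = 8 + 6 = 14)
k = 56 (k = 4*14 = 56)
f(Z) = 56
-135 + 88*f(13) = -135 + 88*56 = -135 + 4928 = 4793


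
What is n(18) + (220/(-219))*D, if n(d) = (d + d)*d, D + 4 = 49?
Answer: 44004/73 ≈ 602.79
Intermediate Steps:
D = 45 (D = -4 + 49 = 45)
n(d) = 2*d**2 (n(d) = (2*d)*d = 2*d**2)
n(18) + (220/(-219))*D = 2*18**2 + (220/(-219))*45 = 2*324 + (220*(-1/219))*45 = 648 - 220/219*45 = 648 - 3300/73 = 44004/73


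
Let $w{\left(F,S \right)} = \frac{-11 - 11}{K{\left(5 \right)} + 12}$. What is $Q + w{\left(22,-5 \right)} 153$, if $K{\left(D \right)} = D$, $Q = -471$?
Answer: $-669$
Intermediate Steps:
$w{\left(F,S \right)} = - \frac{22}{17}$ ($w{\left(F,S \right)} = \frac{-11 - 11}{5 + 12} = - \frac{22}{17}$)
$Q + w{\left(22,-5 \right)} 153 = -471 - 198 = -669$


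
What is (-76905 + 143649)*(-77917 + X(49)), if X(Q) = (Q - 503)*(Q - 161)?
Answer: -1806693336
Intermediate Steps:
X(Q) = (-503 + Q)*(-161 + Q)
(-76905 + 143649)*(-77917 + X(49)) = (-76905 + 143649)*(-77917 + (80983 + 49**2 - 664*49)) = 66744*(-77917 + (80983 + 2401 - 32536)) = 66744*(-77917 + 50848) = 66744*(-27069) = -1806693336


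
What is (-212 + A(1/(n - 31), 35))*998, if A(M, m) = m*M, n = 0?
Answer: -6593786/31 ≈ -2.1270e+5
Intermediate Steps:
A(M, m) = M*m
(-212 + A(1/(n - 31), 35))*998 = (-212 + 35/(0 - 31))*998 = (-212 + 35/(-31))*998 = (-212 - 1/31*35)*998 = (-212 - 35/31)*998 = -6607/31*998 = -6593786/31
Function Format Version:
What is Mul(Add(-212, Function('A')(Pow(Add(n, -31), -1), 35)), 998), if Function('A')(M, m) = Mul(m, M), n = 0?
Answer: Rational(-6593786, 31) ≈ -2.1270e+5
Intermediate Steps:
Function('A')(M, m) = Mul(M, m)
Mul(Add(-212, Function('A')(Pow(Add(n, -31), -1), 35)), 998) = Mul(Add(-212, Mul(Pow(Add(0, -31), -1), 35)), 998) = Mul(Add(-212, Mul(Pow(-31, -1), 35)), 998) = Mul(Add(-212, Mul(Rational(-1, 31), 35)), 998) = Mul(Add(-212, Rational(-35, 31)), 998) = Mul(Rational(-6607, 31), 998) = Rational(-6593786, 31)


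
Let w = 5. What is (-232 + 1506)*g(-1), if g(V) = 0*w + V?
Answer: -1274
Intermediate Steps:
g(V) = V (g(V) = 0*5 + V = 0 + V = V)
(-232 + 1506)*g(-1) = (-232 + 1506)*(-1) = 1274*(-1) = -1274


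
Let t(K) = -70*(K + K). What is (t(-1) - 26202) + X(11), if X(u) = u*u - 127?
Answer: -26068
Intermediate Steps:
t(K) = -140*K
X(u) = -127 + u² (X(u) = u² - 127 = -127 + u²)
(t(-1) - 26202) + X(11) = (-140*(-1) - 26202) + (-127 + 11²) = (140 - 26202) + (-127 + 121) = -26062 - 6 = -26068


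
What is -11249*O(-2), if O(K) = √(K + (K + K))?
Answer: -11249*I*√6 ≈ -27554.0*I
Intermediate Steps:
O(K) = √3*√K (O(K) = √(K + 2*K) = √(3*K) = √3*√K)
-11249*O(-2) = -11249*√3*√(-2) = -11249*√3*I*√2 = -11249*I*√6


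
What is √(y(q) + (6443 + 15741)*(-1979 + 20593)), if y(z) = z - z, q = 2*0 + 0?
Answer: 4*√25808311 ≈ 20321.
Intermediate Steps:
q = 0 (q = 0 + 0 = 0)
y(z) = 0
√(y(q) + (6443 + 15741)*(-1979 + 20593)) = √(0 + (6443 + 15741)*(-1979 + 20593)) = √(0 + 22184*18614) = √(0 + 412932976) = √412932976 = 4*√25808311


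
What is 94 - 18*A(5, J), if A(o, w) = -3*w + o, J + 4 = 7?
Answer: 166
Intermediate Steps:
J = 3 (J = -4 + 7 = 3)
A(o, w) = o - 3*w
94 - 18*A(5, J) = 94 - 18*(5 - 3*3) = 94 - 18*(5 - 9) = 94 - 18*(-4) = 94 + 72 = 166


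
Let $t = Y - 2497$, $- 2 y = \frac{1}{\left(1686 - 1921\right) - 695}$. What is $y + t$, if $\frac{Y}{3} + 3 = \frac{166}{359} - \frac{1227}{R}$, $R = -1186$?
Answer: $- \frac{990521896523}{395969820} \approx -2501.5$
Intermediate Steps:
$y = \frac{1}{1860}$ ($y = - \frac{1}{2 \left(\left(1686 - 1921\right) - 695\right)} = - \frac{1}{2 \left(-235 - 695\right)} = - \frac{1}{2 \left(-930\right)} = \left(- \frac{1}{2}\right) \left(- \frac{1}{930}\right) = \frac{1}{1860} \approx 0.00053763$)
$Y = - \frac{1919859}{425774}$ ($Y = -9 + 3 \left(\frac{166}{359} - \frac{1227}{-1186}\right) = -9 + 3 \left(166 \cdot \frac{1}{359} - - \frac{1227}{1186}\right) = -9 + 3 \left(\frac{166}{359} + \frac{1227}{1186}\right) = -9 + 3 \cdot \frac{637369}{425774} = -9 + \frac{1912107}{425774} = - \frac{1919859}{425774} \approx -4.5091$)
$t = - \frac{1065077537}{425774}$ ($t = - \frac{1919859}{425774} - 2497 = - \frac{1065077537}{425774} \approx -2501.5$)
$y + t = \frac{1}{1860} - \frac{1065077537}{425774} = - \frac{990521896523}{395969820}$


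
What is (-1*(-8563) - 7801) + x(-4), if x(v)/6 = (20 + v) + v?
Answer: 834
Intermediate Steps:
x(v) = 120 + 12*v (x(v) = 6*((20 + v) + v) = 6*(20 + 2*v) = 120 + 12*v)
(-1*(-8563) - 7801) + x(-4) = (-1*(-8563) - 7801) + (120 + 12*(-4)) = (8563 - 7801) + (120 - 48) = 762 + 72 = 834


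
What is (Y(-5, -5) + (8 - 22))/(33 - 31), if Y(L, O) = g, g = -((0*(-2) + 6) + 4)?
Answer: -12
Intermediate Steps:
g = -10 (g = -((0 + 6) + 4) = -(6 + 4) = -1*10 = -10)
Y(L, O) = -10
(Y(-5, -5) + (8 - 22))/(33 - 31) = (-10 + (8 - 22))/(33 - 31) = (-10 - 14)/2 = (1/2)*(-24) = -12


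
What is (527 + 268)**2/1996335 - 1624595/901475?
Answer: -11882138322/7998427085 ≈ -1.4856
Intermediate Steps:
(527 + 268)**2/1996335 - 1624595/901475 = 795**2*(1/1996335) - 1624595*1/901475 = 632025*(1/1996335) - 324919/180295 = 14045/44363 - 324919/180295 = -11882138322/7998427085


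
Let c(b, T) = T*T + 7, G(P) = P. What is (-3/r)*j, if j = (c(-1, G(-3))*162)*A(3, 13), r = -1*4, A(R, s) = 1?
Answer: 1944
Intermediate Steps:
r = -4
c(b, T) = 7 + T² (c(b, T) = T² + 7 = 7 + T²)
j = 2592 (j = ((7 + (-3)²)*162)*1 = ((7 + 9)*162)*1 = (16*162)*1 = 2592*1 = 2592)
(-3/r)*j = -3/(-4)*2592 = -3*(-¼)*2592 = (¾)*2592 = 1944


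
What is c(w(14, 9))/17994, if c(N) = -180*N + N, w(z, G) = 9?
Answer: -537/5998 ≈ -0.089530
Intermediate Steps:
c(N) = -179*N
c(w(14, 9))/17994 = -179*9/17994 = -1611*1/17994 = -537/5998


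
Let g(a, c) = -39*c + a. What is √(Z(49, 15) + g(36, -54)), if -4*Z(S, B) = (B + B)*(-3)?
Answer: 3*√962/2 ≈ 46.524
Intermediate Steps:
Z(S, B) = 3*B/2 (Z(S, B) = -(B + B)*(-3)/4 = -2*B*(-3)/4 = -(-3)*B/2 = 3*B/2)
g(a, c) = a - 39*c
√(Z(49, 15) + g(36, -54)) = √((3/2)*15 + (36 - 39*(-54))) = √(45/2 + (36 + 2106)) = √(45/2 + 2142) = √(4329/2) = 3*√962/2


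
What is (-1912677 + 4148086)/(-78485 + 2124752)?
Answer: 2235409/2046267 ≈ 1.0924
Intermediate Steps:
(-1912677 + 4148086)/(-78485 + 2124752) = 2235409/2046267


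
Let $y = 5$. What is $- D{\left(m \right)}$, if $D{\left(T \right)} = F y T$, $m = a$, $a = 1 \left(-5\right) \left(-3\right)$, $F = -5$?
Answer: $375$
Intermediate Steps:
$a = 15$ ($a = \left(-5\right) \left(-3\right) = 15$)
$m = 15$
$D{\left(T \right)} = - 25 T$ ($D{\left(T \right)} = \left(-5\right) 5 T = - 25 T$)
$- D{\left(m \right)} = - \left(-25\right) 15 = \left(-1\right) \left(-375\right) = 375$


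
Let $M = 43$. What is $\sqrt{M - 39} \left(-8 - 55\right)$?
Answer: $-126$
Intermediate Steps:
$\sqrt{M - 39} \left(-8 - 55\right) = \sqrt{43 - 39} \left(-8 - 55\right) = \sqrt{4} \left(-63\right) = 2 \left(-63\right) = -126$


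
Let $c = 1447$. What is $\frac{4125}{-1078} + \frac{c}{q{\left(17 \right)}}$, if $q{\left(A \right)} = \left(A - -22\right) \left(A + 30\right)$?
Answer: $- \frac{545569}{179634} \approx -3.0371$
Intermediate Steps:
$q{\left(A \right)} = \left(22 + A\right) \left(30 + A\right)$ ($q{\left(A \right)} = \left(A + 22\right) \left(30 + A\right) = \left(22 + A\right) \left(30 + A\right)$)
$\frac{4125}{-1078} + \frac{c}{q{\left(17 \right)}} = \frac{4125}{-1078} + \frac{1447}{660 + 17^{2} + 52 \cdot 17} = 4125 \left(- \frac{1}{1078}\right) + \frac{1447}{660 + 289 + 884} = - \frac{375}{98} + \frac{1447}{1833} = - \frac{545569}{179634}$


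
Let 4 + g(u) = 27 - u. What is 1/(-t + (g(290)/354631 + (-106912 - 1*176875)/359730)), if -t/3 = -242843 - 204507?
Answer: -31916790/42833953222331 ≈ -7.4513e-7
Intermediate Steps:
g(u) = 23 - u (g(u) = -4 + (27 - u) = 23 - u)
t = 1342050 (t = -3*(-242843 - 204507) = -3*(-447350) = 1342050)
1/(-t + (g(290)/354631 + (-106912 - 1*176875)/359730)) = 1/(-1*1342050 + ((23 - 1*290)/354631 + (-106912 - 1*176875)/359730)) = 1/(-1342050 + ((23 - 290)*(1/354631) + (-106912 - 176875)*(1/359730))) = 1/(-1342050 + (-267*1/354631 - 283787*1/359730)) = 1/(-1342050 + (-267/354631 - 71/90)) = 1/(-1342050 - 25202831/31916790) = 1/(-42833953222331/31916790) = -31916790/42833953222331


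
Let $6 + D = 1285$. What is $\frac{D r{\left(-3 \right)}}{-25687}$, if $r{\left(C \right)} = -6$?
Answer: $\frac{7674}{25687} \approx 0.29875$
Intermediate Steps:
$D = 1279$ ($D = -6 + 1285 = 1279$)
$\frac{D r{\left(-3 \right)}}{-25687} = \frac{1279 \left(-6\right)}{-25687} = \left(-7674\right) \left(- \frac{1}{25687}\right) = \frac{7674}{25687}$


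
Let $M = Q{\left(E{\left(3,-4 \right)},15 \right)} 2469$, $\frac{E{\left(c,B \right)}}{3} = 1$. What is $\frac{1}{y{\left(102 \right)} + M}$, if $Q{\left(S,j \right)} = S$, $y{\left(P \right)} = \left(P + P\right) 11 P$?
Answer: $\frac{1}{236295} \approx 4.232 \cdot 10^{-6}$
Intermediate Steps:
$E{\left(c,B \right)} = 3$ ($E{\left(c,B \right)} = 3 \cdot 1 = 3$)
$y{\left(P \right)} = 22 P^{2}$ ($y{\left(P \right)} = 2 P 11 P = 22 P P = 22 P^{2}$)
$M = 7407$ ($M = 3 \cdot 2469 = 7407$)
$\frac{1}{y{\left(102 \right)} + M} = \frac{1}{22 \cdot 102^{2} + 7407} = \frac{1}{22 \cdot 10404 + 7407} = \frac{1}{228888 + 7407} = \frac{1}{236295}$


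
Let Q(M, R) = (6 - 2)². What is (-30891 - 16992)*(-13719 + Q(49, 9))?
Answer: 656140749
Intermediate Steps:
Q(M, R) = 16 (Q(M, R) = 4² = 16)
(-30891 - 16992)*(-13719 + Q(49, 9)) = (-30891 - 16992)*(-13719 + 16) = -47883*(-13703) = 656140749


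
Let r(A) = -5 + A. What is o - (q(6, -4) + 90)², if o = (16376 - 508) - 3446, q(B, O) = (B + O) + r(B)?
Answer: 3773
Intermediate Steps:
q(B, O) = -5 + O + 2*B (q(B, O) = (B + O) + (-5 + B) = -5 + O + 2*B)
o = 12422 (o = 15868 - 3446 = 12422)
o - (q(6, -4) + 90)² = 12422 - ((-5 - 4 + 2*6) + 90)² = 12422 - ((-5 - 4 + 12) + 90)² = 12422 - (3 + 90)² = 12422 - 1*93² = 12422 - 1*8649 = 12422 - 8649 = 3773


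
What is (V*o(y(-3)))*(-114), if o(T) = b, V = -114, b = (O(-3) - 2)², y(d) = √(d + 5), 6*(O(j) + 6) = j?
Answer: 938961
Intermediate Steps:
O(j) = -6 + j/6
y(d) = √(5 + d)
b = 289/4 (b = ((-6 + (⅙)*(-3)) - 2)² = ((-6 - ½) - 2)² = (-13/2 - 2)² = (-17/2)² = 289/4 ≈ 72.250)
o(T) = 289/4
(V*o(y(-3)))*(-114) = -114*289/4*(-114) = -16473/2*(-114) = 938961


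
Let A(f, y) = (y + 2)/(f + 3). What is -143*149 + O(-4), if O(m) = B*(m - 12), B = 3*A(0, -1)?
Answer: -21323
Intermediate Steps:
A(f, y) = (2 + y)/(3 + f)
B = 1 (B = 3*((2 - 1)/(3 + 0)) = 3*(1/3) = 3*((⅓)*1) = 3*(⅓) = 1)
O(m) = -12 + m (O(m) = 1*(m - 12) = 1*(-12 + m) = -12 + m)
-143*149 + O(-4) = -143*149 + (-12 - 4) = -21307 - 16 = -21323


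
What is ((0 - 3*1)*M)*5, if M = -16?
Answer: 240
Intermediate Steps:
((0 - 3*1)*M)*5 = ((0 - 3*1)*(-16))*5 = ((0 - 3)*(-16))*5 = -3*(-16)*5 = 48*5 = 240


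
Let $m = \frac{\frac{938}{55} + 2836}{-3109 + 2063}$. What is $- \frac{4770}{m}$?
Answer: $\frac{45736350}{26153} \approx 1748.8$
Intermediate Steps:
$m = - \frac{78459}{28765}$ ($m = \frac{938 \cdot \frac{1}{55} + 2836}{-1046} = \left(\frac{938}{55} + 2836\right) \left(- \frac{1}{1046}\right) = \frac{156918}{55} \left(- \frac{1}{1046}\right) = - \frac{78459}{28765} \approx -2.7276$)
$- \frac{4770}{m} = - \frac{4770}{- \frac{78459}{28765}} = \left(-4770\right) \left(- \frac{28765}{78459}\right) = \frac{45736350}{26153}$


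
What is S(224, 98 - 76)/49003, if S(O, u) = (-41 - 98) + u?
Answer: -117/49003 ≈ -0.0023876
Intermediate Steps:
S(O, u) = -139 + u
S(224, 98 - 76)/49003 = (-139 + (98 - 76))/49003 = (-139 + 22)*(1/49003) = -117*1/49003 = -117/49003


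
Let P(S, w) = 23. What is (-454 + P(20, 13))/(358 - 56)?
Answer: -431/302 ≈ -1.4272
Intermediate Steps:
(-454 + P(20, 13))/(358 - 56) = (-454 + 23)/(358 - 56) = -431/302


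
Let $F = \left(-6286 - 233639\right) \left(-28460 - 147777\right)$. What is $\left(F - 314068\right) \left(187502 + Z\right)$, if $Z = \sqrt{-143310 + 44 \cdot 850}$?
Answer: $7928212346133814 + 42283348157 i \sqrt{105910} \approx 7.9282 \cdot 10^{15} + 1.3761 \cdot 10^{13} i$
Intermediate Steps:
$F = 42283662225$ ($F = \left(-239925\right) \left(-176237\right) = 42283662225$)
$Z = i \sqrt{105910}$ ($Z = \sqrt{-143310 + 37400} = \sqrt{-105910} = i \sqrt{105910} \approx 325.44 i$)
$\left(F - 314068\right) \left(187502 + Z\right) = \left(42283662225 - 314068\right) \left(187502 + i \sqrt{105910}\right) = 42283348157 \left(187502 + i \sqrt{105910}\right) = 7928212346133814 + 42283348157 i \sqrt{105910}$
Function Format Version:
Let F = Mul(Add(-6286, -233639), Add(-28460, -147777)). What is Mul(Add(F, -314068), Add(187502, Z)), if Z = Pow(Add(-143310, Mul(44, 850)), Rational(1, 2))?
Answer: Add(7928212346133814, Mul(42283348157, I, Pow(105910, Rational(1, 2)))) ≈ Add(7.9282e+15, Mul(1.3761e+13, I))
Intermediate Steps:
F = 42283662225 (F = Mul(-239925, -176237) = 42283662225)
Z = Mul(I, Pow(105910, Rational(1, 2))) (Z = Pow(Add(-143310, 37400), Rational(1, 2)) = Pow(-105910, Rational(1, 2)) = Mul(I, Pow(105910, Rational(1, 2))) ≈ Mul(325.44, I))
Mul(Add(F, -314068), Add(187502, Z)) = Mul(Add(42283662225, -314068), Add(187502, Mul(I, Pow(105910, Rational(1, 2))))) = Mul(42283348157, Add(187502, Mul(I, Pow(105910, Rational(1, 2))))) = Add(7928212346133814, Mul(42283348157, I, Pow(105910, Rational(1, 2))))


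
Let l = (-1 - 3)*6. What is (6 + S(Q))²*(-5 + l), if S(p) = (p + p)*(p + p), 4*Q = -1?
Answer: -18125/16 ≈ -1132.8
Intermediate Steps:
Q = -¼ (Q = (¼)*(-1) = -¼ ≈ -0.25000)
S(p) = 4*p² (S(p) = (2*p)*(2*p) = 4*p²)
l = -24 (l = -4*6 = -24)
(6 + S(Q))²*(-5 + l) = (6 + 4*(-¼)²)²*(-5 - 24) = (6 + 4*(1/16))²*(-29) = (6 + ¼)²*(-29) = (25/4)²*(-29) = (625/16)*(-29) = -18125/16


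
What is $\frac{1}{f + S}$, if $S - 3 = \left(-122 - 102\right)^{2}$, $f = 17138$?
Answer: $\frac{1}{67317} \approx 1.4855 \cdot 10^{-5}$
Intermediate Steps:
$S = 50179$ ($S = 3 + \left(-122 - 102\right)^{2} = 3 + \left(-224\right)^{2} = 3 + 50176 = 50179$)
$\frac{1}{f + S} = \frac{1}{17138 + 50179} = \frac{1}{67317}$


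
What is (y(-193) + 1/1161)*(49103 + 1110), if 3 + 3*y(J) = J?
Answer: -3808706263/1161 ≈ -3.2805e+6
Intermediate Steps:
y(J) = -1 + J/3
(y(-193) + 1/1161)*(49103 + 1110) = ((-1 + (⅓)*(-193)) + 1/1161)*(49103 + 1110) = ((-1 - 193/3) + 1/1161)*50213 = (-196/3 + 1/1161)*50213 = -75851/1161*50213 = -3808706263/1161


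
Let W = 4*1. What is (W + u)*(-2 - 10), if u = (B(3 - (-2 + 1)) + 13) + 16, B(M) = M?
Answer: -444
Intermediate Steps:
u = 33 (u = ((3 - (-2 + 1)) + 13) + 16 = ((3 - 1*(-1)) + 13) + 16 = ((3 + 1) + 13) + 16 = (4 + 13) + 16 = 17 + 16 = 33)
W = 4
(W + u)*(-2 - 10) = (4 + 33)*(-2 - 10) = 37*(-12) = -444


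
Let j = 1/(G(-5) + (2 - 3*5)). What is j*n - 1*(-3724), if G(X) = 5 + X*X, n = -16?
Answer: 63292/17 ≈ 3723.1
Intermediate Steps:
G(X) = 5 + X²
j = 1/17 (j = 1/((5 + (-5)²) + (2 - 3*5)) = 1/((5 + 25) + (2 - 15)) = 1/(30 - 13) = 1/17 ≈ 0.058824)
j*n - 1*(-3724) = (1/17)*(-16) - 1*(-3724) = -16/17 + 3724 = 63292/17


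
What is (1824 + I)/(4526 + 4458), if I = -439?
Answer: 1385/8984 ≈ 0.15416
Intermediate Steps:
(1824 + I)/(4526 + 4458) = (1824 - 439)/(4526 + 4458) = 1385/8984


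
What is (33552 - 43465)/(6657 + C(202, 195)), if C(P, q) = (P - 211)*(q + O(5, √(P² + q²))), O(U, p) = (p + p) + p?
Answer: 16197842/11145579 + 29739*√78829/3715193 ≈ 3.7007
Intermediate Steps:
O(U, p) = 3*p (O(U, p) = 2*p + p = 3*p)
C(P, q) = (-211 + P)*(q + 3*√(P² + q²)) (C(P, q) = (P - 211)*(q + 3*√(P² + q²)) = (-211 + P)*(q + 3*√(P² + q²)))
(33552 - 43465)/(6657 + C(202, 195)) = (33552 - 43465)/(6657 + (-633*√(202² + 195²) - 211*195 + 202*195 + 3*202*√(202² + 195²))) = -9913/(6657 + (-633*√(40804 + 38025) - 41145 + 39390 + 3*202*√(40804 + 38025))) = -9913/(6657 + (-633*√78829 - 41145 + 39390 + 3*202*√78829)) = -9913/(6657 + (-633*√78829 - 41145 + 39390 + 606*√78829)) = -9913/(6657 + (-1755 - 27*√78829)) = -9913/(4902 - 27*√78829)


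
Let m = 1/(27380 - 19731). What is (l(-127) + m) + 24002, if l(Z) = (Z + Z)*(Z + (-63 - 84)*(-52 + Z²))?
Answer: 4591995198615/7649 ≈ 6.0034e+8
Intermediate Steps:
l(Z) = 2*Z*(7644 + Z - 147*Z²) (l(Z) = (2*Z)*(Z - 147*(-52 + Z²)) = (2*Z)*(Z + (7644 - 147*Z²)) = (2*Z)*(7644 + Z - 147*Z²) = 2*Z*(7644 + Z - 147*Z²))
m = 1/7649 ≈ 0.00013074
(l(-127) + m) + 24002 = (2*(-127)*(7644 - 127 - 147*(-127)²) + 1/7649) + 24002 = (2*(-127)*(7644 - 127 - 147*16129) + 1/7649) + 24002 = (2*(-127)*(7644 - 127 - 2370963) + 1/7649) + 24002 = (2*(-127)*(-2363446) + 1/7649) + 24002 = (600315284 + 1/7649) + 24002 = 4591811607317/7649 + 24002 = 4591995198615/7649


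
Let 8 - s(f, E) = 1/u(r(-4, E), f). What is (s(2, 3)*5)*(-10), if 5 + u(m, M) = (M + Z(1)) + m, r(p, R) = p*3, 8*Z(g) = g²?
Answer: -48000/119 ≈ -403.36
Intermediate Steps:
Z(g) = g²/8
r(p, R) = 3*p
u(m, M) = -39/8 + M + m (u(m, M) = -5 + ((M + (⅛)*1²) + m) = -5 + ((M + (⅛)*1) + m) = -5 + ((M + ⅛) + m) = -5 + ((⅛ + M) + m) = -5 + (⅛ + M + m) = -39/8 + M + m)
s(f, E) = 8 - 1/(-135/8 + f) (s(f, E) = 8 - 1/(-39/8 + f + 3*(-4)) = 8 - 1/(-39/8 + f - 12) = 8 - 1/(-135/8 + f))
(s(2, 3)*5)*(-10) = ((64*(-17 + 2)/(-135 + 8*2))*5)*(-10) = ((64*(-15)/(-135 + 16))*5)*(-10) = ((64*(-15)/(-119))*5)*(-10) = ((64*(-1/119)*(-15))*5)*(-10) = ((960/119)*5)*(-10) = (4800/119)*(-10) = -48000/119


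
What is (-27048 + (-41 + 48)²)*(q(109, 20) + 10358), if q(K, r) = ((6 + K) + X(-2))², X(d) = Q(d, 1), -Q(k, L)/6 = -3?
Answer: -757240953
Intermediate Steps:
Q(k, L) = 18 (Q(k, L) = -6*(-3) = 18)
X(d) = 18
q(K, r) = (24 + K)² (q(K, r) = ((6 + K) + 18)² = (24 + K)²)
(-27048 + (-41 + 48)²)*(q(109, 20) + 10358) = (-27048 + (-41 + 48)²)*((24 + 109)² + 10358) = (-27048 + 7²)*(133² + 10358) = (-27048 + 49)*(17689 + 10358) = -26999*28047 = -757240953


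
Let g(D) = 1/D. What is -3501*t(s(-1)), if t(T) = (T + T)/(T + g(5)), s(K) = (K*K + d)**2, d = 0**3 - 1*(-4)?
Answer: -48625/7 ≈ -6946.4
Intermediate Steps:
d = 4 (d = 0 + 4 = 4)
g(D) = 1/D
s(K) = (4 + K**2)**2 (s(K) = (K*K + 4)**2 = (K**2 + 4)**2 = (4 + K**2)**2)
t(T) = 2*T/(1/5 + T) (t(T) = (T + T)/(T + 1/5) = (2*T)/(T + 1/5) = (2*T)/(1/5 + T) = 2*T/(1/5 + T))
-3501*t(s(-1)) = -35010*(4 + (-1)**2)**2/(1 + 5*(4 + (-1)**2)**2) = -35010*(4 + 1)**2/(1 + 5*(4 + 1)**2) = -35010*5**2/(1 + 5*5**2) = -35010*25/(1 + 5*25) = -35010*25/(1 + 125) = -35010*25/126 = -3501*125/63 = -48625/7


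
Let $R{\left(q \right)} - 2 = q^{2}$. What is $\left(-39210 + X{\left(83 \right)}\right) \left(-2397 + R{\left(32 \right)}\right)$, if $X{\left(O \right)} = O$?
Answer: $53643117$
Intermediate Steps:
$R{\left(q \right)} = 2 + q^{2}$
$\left(-39210 + X{\left(83 \right)}\right) \left(-2397 + R{\left(32 \right)}\right) = \left(-39210 + 83\right) \left(-2397 + \left(2 + 32^{2}\right)\right) = - 39127 \left(-2397 + \left(2 + 1024\right)\right) = - 39127 \left(-2397 + 1026\right) = \left(-39127\right) \left(-1371\right) = 53643117$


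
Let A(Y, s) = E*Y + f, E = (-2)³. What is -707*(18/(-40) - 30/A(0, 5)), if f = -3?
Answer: -135037/20 ≈ -6751.9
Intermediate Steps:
E = -8
A(Y, s) = -3 - 8*Y (A(Y, s) = -8*Y - 3 = -3 - 8*Y)
-707*(18/(-40) - 30/A(0, 5)) = -707*(18/(-40) - 30/(-3 - 8*0)) = -707*(18*(-1/40) - 30/(-3 + 0)) = -707*(-9/20 - 30/(-3)) = -707*(-9/20 - 30*(-⅓)) = -707*(-9/20 + 10) = -707*191/20 = -135037/20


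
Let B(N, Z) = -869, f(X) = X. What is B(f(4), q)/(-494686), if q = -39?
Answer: 869/494686 ≈ 0.0017567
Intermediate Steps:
B(f(4), q)/(-494686) = -869/(-494686) = -869*(-1/494686) = 869/494686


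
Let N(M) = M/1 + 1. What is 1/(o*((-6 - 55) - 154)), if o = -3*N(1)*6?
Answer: 1/7740 ≈ 0.00012920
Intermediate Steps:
N(M) = 1 + M (N(M) = 1*M + 1 = M + 1 = 1 + M)
o = -36 (o = -3*(1 + 1)*6 = -3*2*6 = -6*6 = -36)
1/(o*((-6 - 55) - 154)) = 1/(-36*((-6 - 55) - 154)) = 1/(-36*(-61 - 154)) = 1/(-36*(-215)) = 1/7740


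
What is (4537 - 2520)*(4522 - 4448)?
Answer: 149258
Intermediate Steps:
(4537 - 2520)*(4522 - 4448) = 2017*74 = 149258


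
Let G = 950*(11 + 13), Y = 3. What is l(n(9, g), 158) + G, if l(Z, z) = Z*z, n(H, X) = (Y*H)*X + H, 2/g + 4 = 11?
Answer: 178086/7 ≈ 25441.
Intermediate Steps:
g = 2/7 (g = 2/(-4 + 11) = 2/7 ≈ 0.28571)
n(H, X) = H + 3*H*X (n(H, X) = (3*H)*X + H = 3*H*X + H = H + 3*H*X)
G = 22800 (G = 950*24 = 22800)
l(n(9, g), 158) + G = (9*(1 + 3*(2/7)))*158 + 22800 = (9*(1 + 6/7))*158 + 22800 = (9*(13/7))*158 + 22800 = (117/7)*158 + 22800 = 18486/7 + 22800 = 178086/7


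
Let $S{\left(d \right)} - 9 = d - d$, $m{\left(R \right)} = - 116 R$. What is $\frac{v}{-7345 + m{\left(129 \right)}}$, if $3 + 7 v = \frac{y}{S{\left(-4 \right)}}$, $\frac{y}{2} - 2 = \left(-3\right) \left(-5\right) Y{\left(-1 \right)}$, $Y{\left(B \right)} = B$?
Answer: $\frac{53}{1405467} \approx 3.771 \cdot 10^{-5}$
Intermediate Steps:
$S{\left(d \right)} = 9$ ($S{\left(d \right)} = 9 + \left(d - d\right) = 9 + 0 = 9$)
$y = -26$ ($y = 4 + 2 \left(-3\right) \left(-5\right) \left(-1\right) = 4 + 2 \cdot 15 \left(-1\right) = 4 + 2 \left(-15\right) = 4 - 30 = -26$)
$v = - \frac{53}{63}$ ($v = - \frac{3}{7} + \frac{\left(-26\right) \frac{1}{9}}{7} = - \frac{3}{7} + \frac{1}{7} \left(- \frac{26}{9}\right) = - \frac{3}{7} - \frac{26}{63} = - \frac{53}{63} \approx -0.84127$)
$\frac{v}{-7345 + m{\left(129 \right)}} = \frac{1}{-7345 - 14964} \left(- \frac{53}{63}\right) = \frac{1}{-22309} \left(- \frac{53}{63}\right) = \left(- \frac{1}{22309}\right) \left(- \frac{53}{63}\right) = \frac{53}{1405467}$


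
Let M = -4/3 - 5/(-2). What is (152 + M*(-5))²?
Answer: 769129/36 ≈ 21365.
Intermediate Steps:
M = 7/6 (M = -4*⅓ - 5*(-½) = -4/3 + 5/2 = 7/6 ≈ 1.1667)
(152 + M*(-5))² = (152 + (7/6)*(-5))² = (152 - 35/6)² = (877/6)² = 769129/36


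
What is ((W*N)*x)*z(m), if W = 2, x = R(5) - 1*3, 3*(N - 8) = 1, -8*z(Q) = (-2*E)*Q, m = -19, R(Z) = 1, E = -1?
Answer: -475/3 ≈ -158.33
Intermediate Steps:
z(Q) = -Q/4 (z(Q) = -(-2*(-1))*Q/8 = -Q/4)
N = 25/3 (N = 8 + (⅓)*1 = 8 + ⅓ = 25/3 ≈ 8.3333)
x = -2 (x = 1 - 1*3 = 1 - 3 = -2)
((W*N)*x)*z(m) = ((2*(25/3))*(-2))*(-¼*(-19)) = ((50/3)*(-2))*(19/4) = -100/3*19/4 = -475/3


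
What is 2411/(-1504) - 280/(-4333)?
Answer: -1432249/930976 ≈ -1.5384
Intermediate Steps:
2411/(-1504) - 280/(-4333) = 2411*(-1/1504) - 280*(-1/4333) = -2411/1504 + 40/619 = -1432249/930976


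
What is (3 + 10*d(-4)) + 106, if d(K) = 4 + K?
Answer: 109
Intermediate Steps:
(3 + 10*d(-4)) + 106 = (3 + 10*(4 - 4)) + 106 = (3 + 10*0) + 106 = (3 + 0) + 106 = 3 + 106 = 109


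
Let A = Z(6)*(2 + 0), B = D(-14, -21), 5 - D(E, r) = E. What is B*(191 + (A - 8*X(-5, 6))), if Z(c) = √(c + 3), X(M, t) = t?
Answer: 2831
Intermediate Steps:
D(E, r) = 5 - E
Z(c) = √(3 + c)
B = 19 (B = 5 - 1*(-14) = 5 + 14 = 19)
A = 6 (A = √(3 + 6)*(2 + 0) = √9*2 = 3*2 = 6)
B*(191 + (A - 8*X(-5, 6))) = 19*(191 + (6 - 8*6)) = 19*(191 + (6 - 48)) = 19*(191 - 42) = 19*149 = 2831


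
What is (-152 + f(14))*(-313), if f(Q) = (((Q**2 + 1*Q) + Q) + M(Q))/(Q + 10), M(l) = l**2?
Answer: 84197/2 ≈ 42099.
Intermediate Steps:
f(Q) = (2*Q + 2*Q**2)/(10 + Q) (f(Q) = (((Q**2 + 1*Q) + Q) + Q**2)/(Q + 10) = (((Q**2 + Q) + Q) + Q**2)/(10 + Q) = (((Q + Q**2) + Q) + Q**2)/(10 + Q) = ((Q**2 + 2*Q) + Q**2)/(10 + Q) = (2*Q + 2*Q**2)/(10 + Q))
(-152 + f(14))*(-313) = (-152 + 2*14*(1 + 14)/(10 + 14))*(-313) = (-152 + 2*14*15/24)*(-313) = (-152 + 2*14*(1/24)*15)*(-313) = (-152 + 35/2)*(-313) = -269/2*(-313) = 84197/2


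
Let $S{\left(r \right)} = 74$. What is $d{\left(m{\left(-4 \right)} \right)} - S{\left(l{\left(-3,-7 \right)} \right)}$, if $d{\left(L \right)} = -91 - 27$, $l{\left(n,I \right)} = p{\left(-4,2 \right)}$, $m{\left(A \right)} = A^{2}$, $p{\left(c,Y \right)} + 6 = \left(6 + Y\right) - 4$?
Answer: $-192$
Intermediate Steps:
$p{\left(c,Y \right)} = -4 + Y$ ($p{\left(c,Y \right)} = -6 + \left(\left(6 + Y\right) - 4\right) = -6 + \left(2 + Y\right) = -4 + Y$)
$l{\left(n,I \right)} = -2$ ($l{\left(n,I \right)} = -4 + 2 = -2$)
$d{\left(L \right)} = -118$ ($d{\left(L \right)} = -91 + \left(-49 + 22\right) = -91 - 27 = -118$)
$d{\left(m{\left(-4 \right)} \right)} - S{\left(l{\left(-3,-7 \right)} \right)} = -118 - 74 = -192$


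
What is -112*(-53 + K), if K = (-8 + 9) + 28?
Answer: 2688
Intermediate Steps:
K = 29 (K = 1 + 28 = 29)
-112*(-53 + K) = -112*(-53 + 29) = -112*(-24) = 2688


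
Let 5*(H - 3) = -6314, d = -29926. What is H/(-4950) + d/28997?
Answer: -558016397/717675750 ≈ -0.77753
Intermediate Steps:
H = -6299/5 (H = 3 + (1/5)*(-6314) = 3 - 6314/5 = -6299/5 ≈ -1259.8)
H/(-4950) + d/28997 = -6299/5/(-4950) - 29926/28997 = -6299/5*(-1/4950) - 29926*1/28997 = 6299/24750 - 29926/28997 = -558016397/717675750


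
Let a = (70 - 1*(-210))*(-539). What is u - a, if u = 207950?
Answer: 358870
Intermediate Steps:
a = -150920 (a = (70 + 210)*(-539) = 280*(-539) = -150920)
u - a = 207950 - 1*(-150920) = 207950 + 150920 = 358870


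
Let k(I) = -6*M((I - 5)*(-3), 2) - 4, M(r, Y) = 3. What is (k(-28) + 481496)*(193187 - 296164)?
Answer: -49580748098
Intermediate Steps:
k(I) = -22 (k(I) = -6*3 - 4 = -18 - 4 = -22)
(k(-28) + 481496)*(193187 - 296164) = (-22 + 481496)*(193187 - 296164) = 481474*(-102977) = -49580748098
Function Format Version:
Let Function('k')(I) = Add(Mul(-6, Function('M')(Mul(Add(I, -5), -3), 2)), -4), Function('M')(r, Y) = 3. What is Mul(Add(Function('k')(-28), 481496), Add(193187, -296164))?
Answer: -49580748098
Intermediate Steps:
Function('k')(I) = -22 (Function('k')(I) = Add(Mul(-6, 3), -4) = Add(-18, -4) = -22)
Mul(Add(Function('k')(-28), 481496), Add(193187, -296164)) = Mul(Add(-22, 481496), Add(193187, -296164)) = Mul(481474, -102977) = -49580748098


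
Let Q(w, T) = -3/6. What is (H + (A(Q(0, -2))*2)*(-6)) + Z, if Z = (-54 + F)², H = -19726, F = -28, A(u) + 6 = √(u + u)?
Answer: -12930 - 12*I ≈ -12930.0 - 12.0*I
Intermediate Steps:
Q(w, T) = -½ (Q(w, T) = -3*⅙ = -½)
A(u) = -6 + √2*√u (A(u) = -6 + √(u + u) = -6 + √(2*u) = -6 + √2*√u)
Z = 6724 (Z = (-54 - 28)² = (-82)² = 6724)
(H + (A(Q(0, -2))*2)*(-6)) + Z = (-19726 + ((-6 + √2*√(-½))*2)*(-6)) + 6724 = (-19726 + ((-6 + √2*(I*√2/2))*2)*(-6)) + 6724 = (-19726 + ((-6 + I)*2)*(-6)) + 6724 = (-19726 + (-12 + 2*I)*(-6)) + 6724 = (-19726 + (72 - 12*I)) + 6724 = (-19654 - 12*I) + 6724 = -12930 - 12*I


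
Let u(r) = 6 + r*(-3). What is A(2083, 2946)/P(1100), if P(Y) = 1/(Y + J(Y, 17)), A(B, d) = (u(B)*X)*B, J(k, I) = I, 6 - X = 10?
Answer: 58102627092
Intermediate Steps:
u(r) = 6 - 3*r
X = -4 (X = 6 - 1*10 = 6 - 10 = -4)
A(B, d) = B*(-24 + 12*B) (A(B, d) = ((6 - 3*B)*(-4))*B = (-24 + 12*B)*B = B*(-24 + 12*B))
P(Y) = 1/(17 + Y) (P(Y) = 1/(Y + 17) = 1/(17 + Y))
A(2083, 2946)/P(1100) = (12*2083*(-2 + 2083))/(1/(17 + 1100)) = (12*2083*2081)/(1/1117) = 52016676/(1/1117) = 52016676*1117 = 58102627092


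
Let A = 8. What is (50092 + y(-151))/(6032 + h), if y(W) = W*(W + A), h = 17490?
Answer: 71685/23522 ≈ 3.0476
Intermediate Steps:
y(W) = W*(8 + W) (y(W) = W*(W + 8) = W*(8 + W))
(50092 + y(-151))/(6032 + h) = (50092 - 151*(8 - 151))/(6032 + 17490) = (50092 - 151*(-143))/23522 = (50092 + 21593)*(1/23522) = 71685*(1/23522) = 71685/23522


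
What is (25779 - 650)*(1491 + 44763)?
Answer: 1162316766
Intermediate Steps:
(25779 - 650)*(1491 + 44763) = 25129*46254 = 1162316766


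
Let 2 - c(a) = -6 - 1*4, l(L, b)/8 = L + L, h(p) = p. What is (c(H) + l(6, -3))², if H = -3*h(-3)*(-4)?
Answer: 11664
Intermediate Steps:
l(L, b) = 16*L (l(L, b) = 8*(L + L) = 8*(2*L) = 16*L)
H = -36 (H = -3*(-3)*(-4) = 9*(-4) = -36)
c(a) = 12 (c(a) = 2 - (-6 - 1*4) = 2 - (-6 - 4) = 2 - 1*(-10) = 2 + 10 = 12)
(c(H) + l(6, -3))² = (12 + 16*6)² = (12 + 96)² = 108² = 11664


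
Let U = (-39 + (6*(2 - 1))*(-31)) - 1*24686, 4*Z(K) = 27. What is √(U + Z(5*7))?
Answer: 7*I*√2033/2 ≈ 157.81*I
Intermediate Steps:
Z(K) = 27/4 (Z(K) = (¼)*27 = 27/4)
U = -24911 (U = (-39 + (6*1)*(-31)) - 24686 = (-39 + 6*(-31)) - 24686 = (-39 - 186) - 24686 = -225 - 24686 = -24911)
√(U + Z(5*7)) = √(-24911 + 27/4) = √(-99617/4) = 7*I*√2033/2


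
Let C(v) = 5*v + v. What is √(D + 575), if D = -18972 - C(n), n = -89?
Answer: I*√17863 ≈ 133.65*I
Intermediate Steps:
C(v) = 6*v
D = -18438 (D = -18972 - 6*(-89) = -18972 - 1*(-534) = -18972 + 534 = -18438)
√(D + 575) = √(-18438 + 575) = √(-17863) = I*√17863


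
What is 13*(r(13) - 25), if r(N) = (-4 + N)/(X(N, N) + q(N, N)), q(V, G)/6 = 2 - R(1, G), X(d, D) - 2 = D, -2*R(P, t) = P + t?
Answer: -7436/23 ≈ -323.30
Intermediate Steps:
R(P, t) = -P/2 - t/2 (R(P, t) = -(P + t)/2 = -P/2 - t/2)
X(d, D) = 2 + D
q(V, G) = 15 + 3*G (q(V, G) = 6*(2 - (-½*1 - G/2)) = 6*(2 - (-½ - G/2)) = 6*(2 + (½ + G/2)) = 6*(5/2 + G/2) = 15 + 3*G)
r(N) = (-4 + N)/(17 + 4*N) (r(N) = (-4 + N)/((2 + N) + (15 + 3*N)) = (-4 + N)/(17 + 4*N))
13*(r(13) - 25) = 13*((-4 + 13)/(17 + 4*13) - 25) = 13*(9/(17 + 52) - 25) = 13*(9/69 - 25) = 13*((1/69)*9 - 25) = 13*(3/23 - 25) = 13*(-572/23) = -7436/23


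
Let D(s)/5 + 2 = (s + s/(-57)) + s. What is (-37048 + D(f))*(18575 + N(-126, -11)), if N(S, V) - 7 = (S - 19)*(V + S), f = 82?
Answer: -79430579272/57 ≈ -1.3935e+9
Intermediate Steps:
D(s) = -10 + 565*s/57 (D(s) = -10 + 5*((s + s/(-57)) + s) = -10 + 5*((s + s*(-1/57)) + s) = -10 + 5*((s - s/57) + s) = -10 + 5*(56*s/57 + s) = -10 + 5*(113*s/57) = -10 + 565*s/57)
N(S, V) = 7 + (-19 + S)*(S + V) (N(S, V) = 7 + (S - 19)*(V + S) = 7 + (-19 + S)*(S + V))
(-37048 + D(f))*(18575 + N(-126, -11)) = (-37048 + (-10 + (565/57)*82))*(18575 + (7 + (-126)**2 - 19*(-126) - 19*(-11) - 126*(-11))) = (-37048 + (-10 + 46330/57))*(18575 + (7 + 15876 + 2394 + 209 + 1386)) = (-37048 + 45760/57)*(18575 + 19872) = -2065976/57*38447 = -79430579272/57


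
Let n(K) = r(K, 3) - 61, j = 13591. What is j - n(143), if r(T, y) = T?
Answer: 13509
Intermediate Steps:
n(K) = -61 + K (n(K) = K - 61 = -61 + K)
j - n(143) = 13591 - (-61 + 143) = 13591 - 1*82 = 13591 - 82 = 13509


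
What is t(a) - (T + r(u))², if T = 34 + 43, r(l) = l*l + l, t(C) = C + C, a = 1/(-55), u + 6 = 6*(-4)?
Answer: -49324497/55 ≈ -8.9681e+5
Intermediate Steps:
u = -30 (u = -6 + 6*(-4) = -6 - 24 = -30)
a = -1/55 ≈ -0.018182
t(C) = 2*C
r(l) = l + l² (r(l) = l² + l = l + l²)
T = 77
t(a) - (T + r(u))² = 2*(-1/55) - (77 - 30*(1 - 30))² = -2/55 - (77 - 30*(-29))² = -2/55 - (77 + 870)² = -2/55 - 1*947² = -2/55 - 1*896809 = -2/55 - 896809 = -49324497/55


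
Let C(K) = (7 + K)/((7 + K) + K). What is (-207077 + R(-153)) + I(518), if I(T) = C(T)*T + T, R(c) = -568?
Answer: -30823073/149 ≈ -2.0687e+5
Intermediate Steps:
C(K) = (7 + K)/(7 + 2*K)
I(T) = T + T*(7 + T)/(7 + 2*T) (I(T) = ((7 + T)/(7 + 2*T))*T + T = T*(7 + T)/(7 + 2*T) + T = T + T*(7 + T)/(7 + 2*T))
(-207077 + R(-153)) + I(518) = (-207077 - 568) + 518*(14 + 3*518)/(7 + 2*518) = -207645 + 518*(14 + 1554)/(7 + 1036) = -207645 + 518*1568/1043 = -207645 + 518*(1/1043)*1568 = -207645 + 116032/149 = -30823073/149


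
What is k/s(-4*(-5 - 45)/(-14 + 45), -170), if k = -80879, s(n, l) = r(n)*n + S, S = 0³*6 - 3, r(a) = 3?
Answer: -2507249/507 ≈ -4945.3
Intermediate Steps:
S = -3 (S = 0*6 - 3 = 0 - 3 = -3)
s(n, l) = -3 + 3*n (s(n, l) = 3*n - 3 = -3 + 3*n)
k/s(-4*(-5 - 45)/(-14 + 45), -170) = -80879/(-3 + 3*(-4*(-5 - 45)/(-14 + 45))) = -80879/(-3 + 3*(-(-200)/31)) = -80879/(-3 + 3*(-4*(-50/31))) = -80879/(-3 + 3*(200/31)) = -80879/(-3 + 600/31) = -80879/507/31 = -80879*31/507 = -2507249/507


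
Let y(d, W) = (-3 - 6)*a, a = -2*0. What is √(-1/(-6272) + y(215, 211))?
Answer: √2/112 ≈ 0.012627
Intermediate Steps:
a = 0
y(d, W) = 0 (y(d, W) = (-3 - 6)*0 = -9*0 = 0)
√(-1/(-6272) + y(215, 211)) = √(-1/(-6272) + 0) = √(-1*(-1/6272) + 0) = √(1/6272 + 0) = √(1/6272) = √2/112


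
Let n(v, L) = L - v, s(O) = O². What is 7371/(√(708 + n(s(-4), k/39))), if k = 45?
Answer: 7371*√117143/9011 ≈ 279.97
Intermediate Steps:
7371/(√(708 + n(s(-4), k/39))) = 7371/(√(708 + (45/39 - 1*(-4)²))) = 7371/(√(708 + (45*(1/39) - 1*16))) = 7371/(√(708 + (15/13 - 16))) = 7371/(√(708 - 193/13)) = 7371/(√(9011/13)) = 7371/((√117143/13)) = 7371*(√117143/9011) = 7371*√117143/9011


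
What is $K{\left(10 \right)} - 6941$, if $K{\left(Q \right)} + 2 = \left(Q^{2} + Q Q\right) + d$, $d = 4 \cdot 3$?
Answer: $-6731$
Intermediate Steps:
$d = 12$
$K{\left(Q \right)} = 10 + 2 Q^{2}$ ($K{\left(Q \right)} = -2 + \left(\left(Q^{2} + Q Q\right) + 12\right) = -2 + \left(\left(Q^{2} + Q^{2}\right) + 12\right) = -2 + \left(2 Q^{2} + 12\right) = -2 + \left(12 + 2 Q^{2}\right) = 10 + 2 Q^{2}$)
$K{\left(10 \right)} - 6941 = \left(10 + 2 \cdot 10^{2}\right) - 6941 = \left(10 + 2 \cdot 100\right) - 6941 = \left(10 + 200\right) - 6941 = 210 - 6941 = -6731$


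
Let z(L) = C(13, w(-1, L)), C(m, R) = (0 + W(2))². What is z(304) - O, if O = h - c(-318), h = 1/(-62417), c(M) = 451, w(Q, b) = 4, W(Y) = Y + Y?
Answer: 29148740/62417 ≈ 467.00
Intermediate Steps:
W(Y) = 2*Y
C(m, R) = 16 (C(m, R) = (0 + 2*2)² = (0 + 4)² = 4² = 16)
h = -1/62417 ≈ -1.6021e-5
z(L) = 16
O = -28150068/62417 (O = -1/62417 - 1*451 = -1/62417 - 451 = -28150068/62417 ≈ -451.00)
z(304) - O = 16 - 1*(-28150068/62417) = 16 + 28150068/62417 = 29148740/62417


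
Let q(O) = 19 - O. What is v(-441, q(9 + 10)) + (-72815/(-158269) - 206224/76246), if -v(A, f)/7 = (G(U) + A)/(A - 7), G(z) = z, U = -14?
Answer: -3612112975097/386156101568 ≈ -9.3540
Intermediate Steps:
v(A, f) = -7*(-14 + A)/(-7 + A) (v(A, f) = -7*(-14 + A)/(A - 7) = -7*(-14 + A)/(-7 + A))
v(-441, q(9 + 10)) + (-72815/(-158269) - 206224/76246) = 7*(14 - 1*(-441))/(-7 - 441) + (-72815/(-158269) - 206224/76246) = 7*(14 + 441)/(-448) + (-72815*(-1/158269) - 206224*1/76246) = 7*(-1/448)*455 + (72815/158269 - 103112/38123) = -455/64 - 13543506883/6033689087 = -3612112975097/386156101568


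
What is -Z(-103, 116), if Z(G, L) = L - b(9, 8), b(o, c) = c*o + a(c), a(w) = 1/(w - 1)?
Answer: -307/7 ≈ -43.857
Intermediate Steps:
a(w) = 1/(-1 + w)
b(o, c) = 1/(-1 + c) + c*o (b(o, c) = c*o + 1/(-1 + c) = 1/(-1 + c) + c*o)
Z(G, L) = -505/7 + L (Z(G, L) = L - (1 + 8*9*(-1 + 8))/(-1 + 8) = L - (1 + 8*9*7)/7 = L - (1 + 504)/7 = L - 505/7 = -505/7 + L)
-Z(-103, 116) = -(-505/7 + 116) = -1*307/7 = -307/7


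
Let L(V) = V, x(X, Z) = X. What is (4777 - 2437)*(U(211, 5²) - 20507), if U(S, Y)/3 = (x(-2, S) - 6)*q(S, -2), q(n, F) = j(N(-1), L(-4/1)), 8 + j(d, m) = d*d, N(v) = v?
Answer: -47593260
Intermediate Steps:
j(d, m) = -8 + d² (j(d, m) = -8 + d*d = -8 + d²)
q(n, F) = -7 (q(n, F) = -8 + (-1)² = -8 + 1 = -7)
U(S, Y) = 168 (U(S, Y) = 3*((-2 - 6)*(-7)) = 3*(-8*(-7)) = 3*56 = 168)
(4777 - 2437)*(U(211, 5²) - 20507) = (4777 - 2437)*(168 - 20507) = 2340*(-20339) = -47593260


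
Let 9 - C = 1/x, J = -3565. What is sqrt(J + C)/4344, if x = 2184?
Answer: I*sqrt(4240402530)/4743648 ≈ 0.013727*I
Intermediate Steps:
C = 19655/2184 (C = 9 - 1/2184 = 19655/2184 ≈ 8.9995)
sqrt(J + C)/4344 = sqrt(-3565 + 19655/2184)/4344 = sqrt(-7766305/2184)*(1/4344) = (I*sqrt(4240402530)/1092)*(1/4344) = I*sqrt(4240402530)/4743648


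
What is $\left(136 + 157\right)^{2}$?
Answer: $85849$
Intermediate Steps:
$\left(136 + 157\right)^{2} = 293^{2} = 85849$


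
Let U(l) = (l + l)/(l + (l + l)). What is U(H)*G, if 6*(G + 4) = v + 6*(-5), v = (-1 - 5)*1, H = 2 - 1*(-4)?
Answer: -20/3 ≈ -6.6667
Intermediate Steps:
H = 6 (H = 2 + 4 = 6)
v = -6 (v = -6*1 = -6)
U(l) = ⅔ (U(l) = (2*l)/(l + 2*l) = (2*l)/((3*l)) = (2*l)*(1/(3*l)) = ⅔)
G = -10 (G = -4 + (-6 + 6*(-5))/6 = -4 + (-6 - 30)/6 = -4 + (⅙)*(-36) = -4 - 6 = -10)
U(H)*G = (⅔)*(-10) = -20/3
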